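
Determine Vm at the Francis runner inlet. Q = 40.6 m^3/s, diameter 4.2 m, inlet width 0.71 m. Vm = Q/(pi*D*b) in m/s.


Vm = 40.6 / (pi * 4.2 * 0.71) = 4.3338 m/s


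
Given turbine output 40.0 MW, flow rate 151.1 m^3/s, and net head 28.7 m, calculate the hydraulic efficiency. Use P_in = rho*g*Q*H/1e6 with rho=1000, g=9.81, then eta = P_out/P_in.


P_in = 1000 * 9.81 * 151.1 * 28.7 / 1e6 = 42.5418 MW
eta = 40.0 / 42.5418 = 0.9403


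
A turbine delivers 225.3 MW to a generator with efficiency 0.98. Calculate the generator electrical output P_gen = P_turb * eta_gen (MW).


P_gen = 225.3 * 0.98 = 220.7940 MW


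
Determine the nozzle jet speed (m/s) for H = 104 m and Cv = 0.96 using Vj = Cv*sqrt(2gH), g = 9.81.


Vj = 0.96 * sqrt(2*9.81*104) = 43.3648 m/s


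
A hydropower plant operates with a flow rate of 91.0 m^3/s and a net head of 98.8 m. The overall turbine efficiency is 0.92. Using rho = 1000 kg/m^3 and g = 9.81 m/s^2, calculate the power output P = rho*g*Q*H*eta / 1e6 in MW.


P = 1000 * 9.81 * 91.0 * 98.8 * 0.92 / 1e6 = 81.1438 MW


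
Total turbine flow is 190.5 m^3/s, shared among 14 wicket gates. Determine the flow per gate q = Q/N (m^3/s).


q = 190.5 / 14 = 13.6071 m^3/s


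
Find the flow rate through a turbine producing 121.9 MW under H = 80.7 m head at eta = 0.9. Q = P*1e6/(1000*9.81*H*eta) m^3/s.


Q = 121.9 * 1e6 / (1000 * 9.81 * 80.7 * 0.9) = 171.0876 m^3/s


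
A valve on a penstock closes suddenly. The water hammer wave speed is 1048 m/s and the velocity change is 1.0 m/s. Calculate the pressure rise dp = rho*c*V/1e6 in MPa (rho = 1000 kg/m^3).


dp = 1000 * 1048 * 1.0 / 1e6 = 1.0480 MPa


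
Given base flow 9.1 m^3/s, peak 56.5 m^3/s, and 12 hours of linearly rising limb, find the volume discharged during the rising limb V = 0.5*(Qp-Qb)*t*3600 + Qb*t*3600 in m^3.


V = 0.5*(56.5 - 9.1)*12*3600 + 9.1*12*3600 = 1.4170e+06 m^3


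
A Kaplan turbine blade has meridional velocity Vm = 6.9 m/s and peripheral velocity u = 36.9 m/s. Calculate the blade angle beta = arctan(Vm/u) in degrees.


beta = arctan(6.9 / 36.9) = 10.5915 degrees


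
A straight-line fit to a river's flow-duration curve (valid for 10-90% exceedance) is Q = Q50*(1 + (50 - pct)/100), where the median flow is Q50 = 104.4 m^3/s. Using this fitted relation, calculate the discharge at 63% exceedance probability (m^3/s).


Q = 104.4 * (1 + (50 - 63)/100) = 90.8280 m^3/s


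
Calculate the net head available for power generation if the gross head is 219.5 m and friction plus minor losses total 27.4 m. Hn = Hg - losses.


Hn = 219.5 - 27.4 = 192.1000 m


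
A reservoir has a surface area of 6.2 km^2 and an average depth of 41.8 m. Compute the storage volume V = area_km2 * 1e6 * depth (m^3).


V = 6.2 * 1e6 * 41.8 = 2.5916e+08 m^3


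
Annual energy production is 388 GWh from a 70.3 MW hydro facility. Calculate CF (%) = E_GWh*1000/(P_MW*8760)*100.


CF = 388 * 1000 / (70.3 * 8760) * 100 = 63.0046 %


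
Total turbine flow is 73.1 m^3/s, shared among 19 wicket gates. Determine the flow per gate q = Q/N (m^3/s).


q = 73.1 / 19 = 3.8474 m^3/s


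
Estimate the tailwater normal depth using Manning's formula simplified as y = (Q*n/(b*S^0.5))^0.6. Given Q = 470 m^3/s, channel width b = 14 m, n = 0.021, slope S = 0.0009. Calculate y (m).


y = (470 * 0.021 / (14 * 0.0009^0.5))^0.6 = 6.6472 m


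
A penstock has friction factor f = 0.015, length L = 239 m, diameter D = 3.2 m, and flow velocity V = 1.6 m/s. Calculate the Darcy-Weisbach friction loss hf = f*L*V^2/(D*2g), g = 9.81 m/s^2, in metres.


hf = 0.015 * 239 * 1.6^2 / (3.2 * 2 * 9.81) = 0.1462 m


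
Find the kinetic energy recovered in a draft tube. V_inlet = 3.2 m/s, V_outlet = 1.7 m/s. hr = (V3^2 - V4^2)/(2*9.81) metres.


hr = (3.2^2 - 1.7^2) / (2*9.81) = 0.3746 m


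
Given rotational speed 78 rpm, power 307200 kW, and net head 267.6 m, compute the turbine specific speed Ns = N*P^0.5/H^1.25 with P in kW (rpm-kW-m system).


Ns = 78 * 307200^0.5 / 267.6^1.25 = 39.9436


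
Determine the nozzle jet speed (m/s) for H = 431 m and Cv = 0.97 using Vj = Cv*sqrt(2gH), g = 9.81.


Vj = 0.97 * sqrt(2*9.81*431) = 89.1990 m/s


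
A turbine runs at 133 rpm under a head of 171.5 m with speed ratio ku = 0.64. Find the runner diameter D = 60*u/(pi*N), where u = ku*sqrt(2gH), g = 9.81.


u = 0.64 * sqrt(2*9.81*171.5) = 37.1246 m/s
D = 60 * 37.1246 / (pi * 133) = 5.3310 m


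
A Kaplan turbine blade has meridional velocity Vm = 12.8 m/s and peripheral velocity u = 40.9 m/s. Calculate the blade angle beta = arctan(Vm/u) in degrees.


beta = arctan(12.8 / 40.9) = 17.3780 degrees


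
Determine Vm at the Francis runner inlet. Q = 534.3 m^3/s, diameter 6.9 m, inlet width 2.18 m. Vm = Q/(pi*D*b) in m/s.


Vm = 534.3 / (pi * 6.9 * 2.18) = 11.3065 m/s


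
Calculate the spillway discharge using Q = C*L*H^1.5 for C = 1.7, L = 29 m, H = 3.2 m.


Q = 1.7 * 29 * 3.2^1.5 = 282.2097 m^3/s


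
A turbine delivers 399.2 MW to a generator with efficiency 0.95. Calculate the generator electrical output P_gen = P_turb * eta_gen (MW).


P_gen = 399.2 * 0.95 = 379.2400 MW


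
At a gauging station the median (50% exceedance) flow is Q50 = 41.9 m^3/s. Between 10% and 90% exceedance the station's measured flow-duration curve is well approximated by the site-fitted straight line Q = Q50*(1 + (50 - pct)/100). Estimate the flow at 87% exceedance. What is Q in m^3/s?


Q = 41.9 * (1 + (50 - 87)/100) = 26.3970 m^3/s


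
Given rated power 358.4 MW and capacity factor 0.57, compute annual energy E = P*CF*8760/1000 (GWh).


E = 358.4 * 0.57 * 8760 / 1000 = 1789.5629 GWh


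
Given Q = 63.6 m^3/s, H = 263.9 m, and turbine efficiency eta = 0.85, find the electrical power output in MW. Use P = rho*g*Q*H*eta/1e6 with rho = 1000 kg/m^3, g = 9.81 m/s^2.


P = 1000 * 9.81 * 63.6 * 263.9 * 0.85 / 1e6 = 139.9537 MW


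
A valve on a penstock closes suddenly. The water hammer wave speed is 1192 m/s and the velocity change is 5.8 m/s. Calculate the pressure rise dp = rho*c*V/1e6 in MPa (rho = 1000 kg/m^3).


dp = 1000 * 1192 * 5.8 / 1e6 = 6.9136 MPa


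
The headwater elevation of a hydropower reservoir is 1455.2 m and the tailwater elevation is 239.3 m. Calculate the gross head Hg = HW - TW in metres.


Hg = 1455.2 - 239.3 = 1215.9000 m


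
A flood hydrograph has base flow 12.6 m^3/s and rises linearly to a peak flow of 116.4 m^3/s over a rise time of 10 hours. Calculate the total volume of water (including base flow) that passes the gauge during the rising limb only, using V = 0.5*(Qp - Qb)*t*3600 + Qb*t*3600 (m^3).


V = 0.5*(116.4 - 12.6)*10*3600 + 12.6*10*3600 = 2.3220e+06 m^3


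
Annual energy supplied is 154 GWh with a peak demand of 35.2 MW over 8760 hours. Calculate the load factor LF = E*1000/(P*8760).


LF = 154 * 1000 / (35.2 * 8760) = 0.4994


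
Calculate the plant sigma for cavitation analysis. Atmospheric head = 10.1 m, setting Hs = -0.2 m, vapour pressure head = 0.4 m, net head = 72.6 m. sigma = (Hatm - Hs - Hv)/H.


sigma = (10.1 - (-0.2) - 0.4) / 72.6 = 0.1364


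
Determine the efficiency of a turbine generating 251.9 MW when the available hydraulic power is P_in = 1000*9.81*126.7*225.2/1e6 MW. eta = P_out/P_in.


P_in = 1000 * 9.81 * 126.7 * 225.2 / 1e6 = 279.9072 MW
eta = 251.9 / 279.9072 = 0.8999


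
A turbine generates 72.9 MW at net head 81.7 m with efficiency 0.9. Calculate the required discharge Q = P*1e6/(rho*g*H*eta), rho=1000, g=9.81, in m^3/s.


Q = 72.9 * 1e6 / (1000 * 9.81 * 81.7 * 0.9) = 101.0634 m^3/s


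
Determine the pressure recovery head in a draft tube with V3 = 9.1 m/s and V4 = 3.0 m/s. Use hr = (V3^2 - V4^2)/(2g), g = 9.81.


hr = (9.1^2 - 3.0^2) / (2*9.81) = 3.7620 m


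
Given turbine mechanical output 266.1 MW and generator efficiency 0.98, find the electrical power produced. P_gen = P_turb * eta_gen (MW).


P_gen = 266.1 * 0.98 = 260.7780 MW


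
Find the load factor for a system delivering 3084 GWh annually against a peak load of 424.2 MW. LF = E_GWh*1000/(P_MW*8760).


LF = 3084 * 1000 / (424.2 * 8760) = 0.8299


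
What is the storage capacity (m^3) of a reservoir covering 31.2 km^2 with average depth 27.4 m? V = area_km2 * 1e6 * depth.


V = 31.2 * 1e6 * 27.4 = 8.5488e+08 m^3


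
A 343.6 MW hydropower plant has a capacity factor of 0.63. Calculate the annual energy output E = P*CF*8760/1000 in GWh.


E = 343.6 * 0.63 * 8760 / 1000 = 1896.2597 GWh


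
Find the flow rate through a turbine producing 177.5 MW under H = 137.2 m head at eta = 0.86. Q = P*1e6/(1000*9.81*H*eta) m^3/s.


Q = 177.5 * 1e6 / (1000 * 9.81 * 137.2 * 0.86) = 153.3475 m^3/s


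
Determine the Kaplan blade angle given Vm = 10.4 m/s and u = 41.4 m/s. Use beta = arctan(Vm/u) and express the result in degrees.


beta = arctan(10.4 / 41.4) = 14.1014 degrees


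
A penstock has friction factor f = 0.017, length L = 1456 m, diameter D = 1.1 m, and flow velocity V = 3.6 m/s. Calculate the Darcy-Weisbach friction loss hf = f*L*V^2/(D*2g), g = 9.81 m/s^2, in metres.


hf = 0.017 * 1456 * 3.6^2 / (1.1 * 2 * 9.81) = 14.8636 m


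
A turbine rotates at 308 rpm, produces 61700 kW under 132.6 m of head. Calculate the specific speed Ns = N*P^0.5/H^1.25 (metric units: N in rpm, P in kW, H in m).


Ns = 308 * 61700^0.5 / 132.6^1.25 = 170.0254


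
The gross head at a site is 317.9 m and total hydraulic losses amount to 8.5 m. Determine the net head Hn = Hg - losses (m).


Hn = 317.9 - 8.5 = 309.4000 m


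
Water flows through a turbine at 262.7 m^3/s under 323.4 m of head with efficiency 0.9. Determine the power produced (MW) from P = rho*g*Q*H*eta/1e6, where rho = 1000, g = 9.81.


P = 1000 * 9.81 * 262.7 * 323.4 * 0.9 / 1e6 = 750.0869 MW


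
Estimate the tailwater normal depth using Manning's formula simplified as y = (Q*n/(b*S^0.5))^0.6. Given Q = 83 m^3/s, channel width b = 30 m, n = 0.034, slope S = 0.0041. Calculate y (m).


y = (83 * 0.034 / (30 * 0.0041^0.5))^0.6 = 1.2596 m


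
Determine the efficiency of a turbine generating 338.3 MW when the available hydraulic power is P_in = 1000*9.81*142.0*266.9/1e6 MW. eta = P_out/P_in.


P_in = 1000 * 9.81 * 142.0 * 266.9 / 1e6 = 371.7970 MW
eta = 338.3 / 371.7970 = 0.9099


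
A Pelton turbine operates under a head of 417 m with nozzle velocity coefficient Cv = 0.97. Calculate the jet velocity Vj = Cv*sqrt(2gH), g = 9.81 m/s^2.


Vj = 0.97 * sqrt(2*9.81*417) = 87.7383 m/s


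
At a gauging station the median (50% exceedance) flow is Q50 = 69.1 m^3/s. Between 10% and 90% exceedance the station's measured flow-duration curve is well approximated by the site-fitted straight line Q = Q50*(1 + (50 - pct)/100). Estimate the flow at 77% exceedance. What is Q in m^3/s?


Q = 69.1 * (1 + (50 - 77)/100) = 50.4430 m^3/s


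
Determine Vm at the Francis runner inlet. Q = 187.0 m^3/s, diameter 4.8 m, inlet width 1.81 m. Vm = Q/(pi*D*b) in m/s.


Vm = 187.0 / (pi * 4.8 * 1.81) = 6.8513 m/s


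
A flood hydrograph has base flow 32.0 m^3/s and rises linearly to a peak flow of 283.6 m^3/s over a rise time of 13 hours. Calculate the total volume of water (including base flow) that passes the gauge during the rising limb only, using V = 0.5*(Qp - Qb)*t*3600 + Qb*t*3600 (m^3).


V = 0.5*(283.6 - 32.0)*13*3600 + 32.0*13*3600 = 7.3850e+06 m^3


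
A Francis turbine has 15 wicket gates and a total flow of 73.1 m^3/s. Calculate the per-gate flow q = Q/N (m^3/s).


q = 73.1 / 15 = 4.8733 m^3/s


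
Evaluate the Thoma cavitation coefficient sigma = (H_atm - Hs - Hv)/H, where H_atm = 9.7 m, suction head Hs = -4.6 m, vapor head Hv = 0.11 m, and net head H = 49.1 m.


sigma = (9.7 - (-4.6) - 0.11) / 49.1 = 0.2890


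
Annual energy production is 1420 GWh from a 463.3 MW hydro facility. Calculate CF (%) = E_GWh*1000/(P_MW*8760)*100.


CF = 1420 * 1000 / (463.3 * 8760) * 100 = 34.9882 %


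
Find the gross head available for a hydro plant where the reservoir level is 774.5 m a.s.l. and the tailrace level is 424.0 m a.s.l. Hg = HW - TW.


Hg = 774.5 - 424.0 = 350.5000 m


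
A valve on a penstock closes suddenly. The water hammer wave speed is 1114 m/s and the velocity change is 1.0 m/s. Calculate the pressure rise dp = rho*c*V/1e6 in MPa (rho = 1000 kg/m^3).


dp = 1000 * 1114 * 1.0 / 1e6 = 1.1140 MPa


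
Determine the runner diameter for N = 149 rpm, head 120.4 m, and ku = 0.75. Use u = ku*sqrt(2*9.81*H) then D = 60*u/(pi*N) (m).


u = 0.75 * sqrt(2*9.81*120.4) = 36.4522 m/s
D = 60 * 36.4522 / (pi * 149) = 4.6724 m


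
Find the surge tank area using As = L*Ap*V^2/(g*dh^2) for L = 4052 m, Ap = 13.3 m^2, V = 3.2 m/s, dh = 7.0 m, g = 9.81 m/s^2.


As = 4052 * 13.3 * 3.2^2 / (9.81 * 7.0^2) = 1148.0372 m^2


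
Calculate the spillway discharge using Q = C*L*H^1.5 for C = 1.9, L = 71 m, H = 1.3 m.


Q = 1.9 * 71 * 1.3^1.5 = 199.9526 m^3/s


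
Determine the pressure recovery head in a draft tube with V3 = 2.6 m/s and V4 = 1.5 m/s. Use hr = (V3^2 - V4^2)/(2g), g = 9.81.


hr = (2.6^2 - 1.5^2) / (2*9.81) = 0.2299 m


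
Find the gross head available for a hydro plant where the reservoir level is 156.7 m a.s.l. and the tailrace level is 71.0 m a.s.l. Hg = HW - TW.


Hg = 156.7 - 71.0 = 85.7000 m


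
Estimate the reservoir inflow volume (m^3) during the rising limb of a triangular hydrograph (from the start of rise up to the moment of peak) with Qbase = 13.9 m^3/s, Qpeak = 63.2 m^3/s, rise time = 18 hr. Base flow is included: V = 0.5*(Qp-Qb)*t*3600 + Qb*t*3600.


V = 0.5*(63.2 - 13.9)*18*3600 + 13.9*18*3600 = 2.4980e+06 m^3


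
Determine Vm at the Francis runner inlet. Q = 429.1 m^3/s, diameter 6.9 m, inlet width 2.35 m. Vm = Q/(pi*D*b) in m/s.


Vm = 429.1 / (pi * 6.9 * 2.35) = 8.4235 m/s


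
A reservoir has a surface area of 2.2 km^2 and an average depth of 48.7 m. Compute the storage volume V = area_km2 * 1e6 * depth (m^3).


V = 2.2 * 1e6 * 48.7 = 1.0714e+08 m^3


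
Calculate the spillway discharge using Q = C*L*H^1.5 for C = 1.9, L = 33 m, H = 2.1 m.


Q = 1.9 * 33 * 2.1^1.5 = 190.8080 m^3/s


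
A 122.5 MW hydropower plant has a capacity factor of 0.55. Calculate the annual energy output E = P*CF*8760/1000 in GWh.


E = 122.5 * 0.55 * 8760 / 1000 = 590.2050 GWh


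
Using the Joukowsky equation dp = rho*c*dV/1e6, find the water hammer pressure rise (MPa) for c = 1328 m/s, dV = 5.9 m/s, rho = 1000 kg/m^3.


dp = 1000 * 1328 * 5.9 / 1e6 = 7.8352 MPa


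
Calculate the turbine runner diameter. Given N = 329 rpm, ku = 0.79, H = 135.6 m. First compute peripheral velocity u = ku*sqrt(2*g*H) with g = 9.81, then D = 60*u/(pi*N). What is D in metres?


u = 0.79 * sqrt(2*9.81*135.6) = 40.7480 m/s
D = 60 * 40.7480 / (pi * 329) = 2.3654 m


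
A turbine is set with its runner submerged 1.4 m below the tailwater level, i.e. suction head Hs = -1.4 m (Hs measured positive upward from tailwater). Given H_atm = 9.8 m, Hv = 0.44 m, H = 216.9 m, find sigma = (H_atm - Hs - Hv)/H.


sigma = (9.8 - (-1.4) - 0.44) / 216.9 = 0.0496


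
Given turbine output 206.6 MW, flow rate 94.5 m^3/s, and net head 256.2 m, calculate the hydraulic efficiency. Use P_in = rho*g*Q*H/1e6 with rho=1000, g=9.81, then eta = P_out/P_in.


P_in = 1000 * 9.81 * 94.5 * 256.2 / 1e6 = 237.5089 MW
eta = 206.6 / 237.5089 = 0.8699


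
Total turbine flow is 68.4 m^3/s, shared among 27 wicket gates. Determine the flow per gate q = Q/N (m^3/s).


q = 68.4 / 27 = 2.5333 m^3/s


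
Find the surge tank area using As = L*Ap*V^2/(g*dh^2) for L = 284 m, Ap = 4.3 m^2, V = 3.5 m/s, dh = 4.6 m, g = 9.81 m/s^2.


As = 284 * 4.3 * 3.5^2 / (9.81 * 4.6^2) = 72.0673 m^2


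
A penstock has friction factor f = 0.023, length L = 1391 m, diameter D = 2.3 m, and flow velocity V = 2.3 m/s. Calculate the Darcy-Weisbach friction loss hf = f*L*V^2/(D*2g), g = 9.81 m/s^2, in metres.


hf = 0.023 * 1391 * 2.3^2 / (2.3 * 2 * 9.81) = 3.7505 m


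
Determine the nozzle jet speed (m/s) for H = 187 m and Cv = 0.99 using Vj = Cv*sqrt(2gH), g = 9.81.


Vj = 0.99 * sqrt(2*9.81*187) = 59.9661 m/s


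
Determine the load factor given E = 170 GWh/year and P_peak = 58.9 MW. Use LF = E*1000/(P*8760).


LF = 170 * 1000 / (58.9 * 8760) = 0.3295


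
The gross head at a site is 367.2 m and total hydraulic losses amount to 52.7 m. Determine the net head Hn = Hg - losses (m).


Hn = 367.2 - 52.7 = 314.5000 m


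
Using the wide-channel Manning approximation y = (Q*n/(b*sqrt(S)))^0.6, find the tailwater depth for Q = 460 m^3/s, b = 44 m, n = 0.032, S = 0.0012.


y = (460 * 0.032 / (44 * 0.0012^0.5))^0.6 = 3.8987 m


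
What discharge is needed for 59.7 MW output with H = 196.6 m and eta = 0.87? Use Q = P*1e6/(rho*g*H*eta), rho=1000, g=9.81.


Q = 59.7 * 1e6 / (1000 * 9.81 * 196.6 * 0.87) = 35.5797 m^3/s


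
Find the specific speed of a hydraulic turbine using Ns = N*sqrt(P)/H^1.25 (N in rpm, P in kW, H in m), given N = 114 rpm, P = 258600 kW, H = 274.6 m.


Ns = 114 * 258600^0.5 / 274.6^1.25 = 51.8613


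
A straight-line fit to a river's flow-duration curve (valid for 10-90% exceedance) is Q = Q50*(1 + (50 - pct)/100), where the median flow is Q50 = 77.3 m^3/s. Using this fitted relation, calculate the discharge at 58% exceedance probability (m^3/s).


Q = 77.3 * (1 + (50 - 58)/100) = 71.1160 m^3/s


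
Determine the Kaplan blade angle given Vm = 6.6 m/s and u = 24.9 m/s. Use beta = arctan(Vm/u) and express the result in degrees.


beta = arctan(6.6 / 24.9) = 14.8455 degrees


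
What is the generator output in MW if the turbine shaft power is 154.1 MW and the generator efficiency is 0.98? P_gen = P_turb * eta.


P_gen = 154.1 * 0.98 = 151.0180 MW


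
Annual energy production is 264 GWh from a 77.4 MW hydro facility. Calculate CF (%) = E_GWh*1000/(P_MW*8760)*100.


CF = 264 * 1000 / (77.4 * 8760) * 100 = 38.9367 %


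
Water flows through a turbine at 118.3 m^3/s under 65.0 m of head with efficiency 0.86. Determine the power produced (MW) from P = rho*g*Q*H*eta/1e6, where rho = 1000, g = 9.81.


P = 1000 * 9.81 * 118.3 * 65.0 * 0.86 / 1e6 = 64.8732 MW


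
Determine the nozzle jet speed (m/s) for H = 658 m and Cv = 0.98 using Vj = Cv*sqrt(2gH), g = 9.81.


Vj = 0.98 * sqrt(2*9.81*658) = 111.3496 m/s


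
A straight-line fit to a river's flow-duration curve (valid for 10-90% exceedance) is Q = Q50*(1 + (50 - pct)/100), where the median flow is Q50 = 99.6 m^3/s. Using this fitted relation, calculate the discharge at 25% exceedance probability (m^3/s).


Q = 99.6 * (1 + (50 - 25)/100) = 124.5000 m^3/s


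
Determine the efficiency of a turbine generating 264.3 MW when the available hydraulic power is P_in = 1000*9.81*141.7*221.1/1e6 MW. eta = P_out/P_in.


P_in = 1000 * 9.81 * 141.7 * 221.1 / 1e6 = 307.3460 MW
eta = 264.3 / 307.3460 = 0.8599


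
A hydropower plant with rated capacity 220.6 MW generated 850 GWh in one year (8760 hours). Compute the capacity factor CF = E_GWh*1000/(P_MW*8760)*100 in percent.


CF = 850 * 1000 / (220.6 * 8760) * 100 = 43.9855 %


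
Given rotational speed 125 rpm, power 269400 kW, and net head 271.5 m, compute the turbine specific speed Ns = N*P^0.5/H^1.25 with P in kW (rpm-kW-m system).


Ns = 125 * 269400^0.5 / 271.5^1.25 = 58.8703


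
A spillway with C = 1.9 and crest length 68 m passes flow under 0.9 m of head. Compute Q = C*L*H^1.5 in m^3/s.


Q = 1.9 * 68 * 0.9^1.5 = 110.3129 m^3/s


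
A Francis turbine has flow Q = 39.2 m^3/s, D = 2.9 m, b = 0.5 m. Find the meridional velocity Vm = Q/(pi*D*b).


Vm = 39.2 / (pi * 2.9 * 0.5) = 8.6053 m/s


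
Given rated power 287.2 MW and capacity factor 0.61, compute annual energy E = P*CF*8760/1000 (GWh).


E = 287.2 * 0.61 * 8760 / 1000 = 1534.6819 GWh


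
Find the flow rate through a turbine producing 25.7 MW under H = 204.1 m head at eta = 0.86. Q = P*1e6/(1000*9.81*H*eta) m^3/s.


Q = 25.7 * 1e6 / (1000 * 9.81 * 204.1 * 0.86) = 14.9253 m^3/s


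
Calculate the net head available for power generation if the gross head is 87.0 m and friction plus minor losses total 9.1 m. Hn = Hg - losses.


Hn = 87.0 - 9.1 = 77.9000 m


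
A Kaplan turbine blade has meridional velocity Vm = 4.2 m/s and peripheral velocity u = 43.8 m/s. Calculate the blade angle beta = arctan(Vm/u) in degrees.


beta = arctan(4.2 / 43.8) = 5.4774 degrees


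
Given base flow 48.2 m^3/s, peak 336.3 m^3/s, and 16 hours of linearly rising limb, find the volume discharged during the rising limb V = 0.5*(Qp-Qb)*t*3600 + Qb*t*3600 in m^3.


V = 0.5*(336.3 - 48.2)*16*3600 + 48.2*16*3600 = 1.1074e+07 m^3


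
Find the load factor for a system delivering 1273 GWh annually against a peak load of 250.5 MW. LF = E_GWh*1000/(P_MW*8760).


LF = 1273 * 1000 / (250.5 * 8760) = 0.5801


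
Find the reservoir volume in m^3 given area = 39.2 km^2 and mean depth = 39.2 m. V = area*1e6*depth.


V = 39.2 * 1e6 * 39.2 = 1.5366e+09 m^3


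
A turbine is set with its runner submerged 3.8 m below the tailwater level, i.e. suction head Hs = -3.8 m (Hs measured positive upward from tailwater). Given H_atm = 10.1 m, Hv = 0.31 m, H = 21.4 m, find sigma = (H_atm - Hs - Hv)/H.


sigma = (10.1 - (-3.8) - 0.31) / 21.4 = 0.6350


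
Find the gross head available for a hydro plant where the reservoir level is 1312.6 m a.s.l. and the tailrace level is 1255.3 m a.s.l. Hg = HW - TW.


Hg = 1312.6 - 1255.3 = 57.3000 m


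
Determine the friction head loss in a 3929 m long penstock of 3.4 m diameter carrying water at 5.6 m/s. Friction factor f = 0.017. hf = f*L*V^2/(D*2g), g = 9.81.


hf = 0.017 * 3929 * 5.6^2 / (3.4 * 2 * 9.81) = 31.4000 m


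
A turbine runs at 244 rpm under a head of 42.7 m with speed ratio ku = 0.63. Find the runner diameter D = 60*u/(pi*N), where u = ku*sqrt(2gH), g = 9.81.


u = 0.63 * sqrt(2*9.81*42.7) = 18.2349 m/s
D = 60 * 18.2349 / (pi * 244) = 1.4273 m


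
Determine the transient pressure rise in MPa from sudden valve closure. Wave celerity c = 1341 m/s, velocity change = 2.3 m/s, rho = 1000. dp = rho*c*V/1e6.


dp = 1000 * 1341 * 2.3 / 1e6 = 3.0843 MPa


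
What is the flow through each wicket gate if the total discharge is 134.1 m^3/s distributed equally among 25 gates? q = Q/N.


q = 134.1 / 25 = 5.3640 m^3/s


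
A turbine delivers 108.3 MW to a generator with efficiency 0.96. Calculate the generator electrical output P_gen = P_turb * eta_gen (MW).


P_gen = 108.3 * 0.96 = 103.9680 MW


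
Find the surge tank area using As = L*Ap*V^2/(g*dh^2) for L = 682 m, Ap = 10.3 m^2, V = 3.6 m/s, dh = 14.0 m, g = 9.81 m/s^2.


As = 682 * 10.3 * 3.6^2 / (9.81 * 14.0^2) = 47.3480 m^2


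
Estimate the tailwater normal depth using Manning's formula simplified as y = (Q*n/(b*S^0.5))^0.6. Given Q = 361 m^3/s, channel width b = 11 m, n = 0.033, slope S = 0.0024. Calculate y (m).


y = (361 * 0.033 / (11 * 0.0024^0.5))^0.6 = 6.4079 m


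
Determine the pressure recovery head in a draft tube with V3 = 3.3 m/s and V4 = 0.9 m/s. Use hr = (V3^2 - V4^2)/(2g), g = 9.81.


hr = (3.3^2 - 0.9^2) / (2*9.81) = 0.5138 m


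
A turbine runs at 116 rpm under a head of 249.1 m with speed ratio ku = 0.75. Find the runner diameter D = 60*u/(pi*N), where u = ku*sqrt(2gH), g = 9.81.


u = 0.75 * sqrt(2*9.81*249.1) = 52.4321 m/s
D = 60 * 52.4321 / (pi * 116) = 8.6326 m


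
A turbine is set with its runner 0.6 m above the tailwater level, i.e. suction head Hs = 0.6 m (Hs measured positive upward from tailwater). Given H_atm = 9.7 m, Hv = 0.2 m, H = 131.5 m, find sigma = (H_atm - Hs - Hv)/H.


sigma = (9.7 - 0.6 - 0.2) / 131.5 = 0.0677


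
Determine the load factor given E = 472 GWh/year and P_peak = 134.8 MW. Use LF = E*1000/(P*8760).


LF = 472 * 1000 / (134.8 * 8760) = 0.3997


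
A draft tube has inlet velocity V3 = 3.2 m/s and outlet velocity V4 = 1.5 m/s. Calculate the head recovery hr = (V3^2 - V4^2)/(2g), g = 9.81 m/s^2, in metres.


hr = (3.2^2 - 1.5^2) / (2*9.81) = 0.4072 m


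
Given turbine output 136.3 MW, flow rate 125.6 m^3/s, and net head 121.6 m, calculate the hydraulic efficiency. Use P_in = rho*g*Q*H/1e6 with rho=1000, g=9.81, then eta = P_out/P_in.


P_in = 1000 * 9.81 * 125.6 * 121.6 / 1e6 = 149.8277 MW
eta = 136.3 / 149.8277 = 0.9097


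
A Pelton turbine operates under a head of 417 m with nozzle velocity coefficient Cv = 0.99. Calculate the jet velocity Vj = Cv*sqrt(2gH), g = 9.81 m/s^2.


Vj = 0.99 * sqrt(2*9.81*417) = 89.5473 m/s


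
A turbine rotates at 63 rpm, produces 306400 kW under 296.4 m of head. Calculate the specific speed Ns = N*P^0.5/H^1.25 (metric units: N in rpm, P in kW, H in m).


Ns = 63 * 306400^0.5 / 296.4^1.25 = 28.3555


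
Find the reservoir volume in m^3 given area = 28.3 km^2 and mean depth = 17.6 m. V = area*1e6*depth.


V = 28.3 * 1e6 * 17.6 = 4.9808e+08 m^3


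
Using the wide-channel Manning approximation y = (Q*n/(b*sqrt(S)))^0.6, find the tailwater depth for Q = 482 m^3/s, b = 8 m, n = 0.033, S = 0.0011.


y = (482 * 0.033 / (8 * 0.0011^0.5))^0.6 = 11.6591 m


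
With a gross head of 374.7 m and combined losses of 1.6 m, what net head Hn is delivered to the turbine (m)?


Hn = 374.7 - 1.6 = 373.1000 m


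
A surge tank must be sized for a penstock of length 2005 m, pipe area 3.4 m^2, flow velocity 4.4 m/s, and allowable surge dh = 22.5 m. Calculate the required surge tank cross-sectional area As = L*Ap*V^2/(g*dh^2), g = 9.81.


As = 2005 * 3.4 * 4.4^2 / (9.81 * 22.5^2) = 26.5745 m^2


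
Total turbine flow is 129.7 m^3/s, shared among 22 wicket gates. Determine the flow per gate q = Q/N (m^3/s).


q = 129.7 / 22 = 5.8955 m^3/s


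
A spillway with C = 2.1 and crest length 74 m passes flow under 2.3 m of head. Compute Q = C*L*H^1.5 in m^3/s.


Q = 2.1 * 74 * 2.3^1.5 = 542.0543 m^3/s


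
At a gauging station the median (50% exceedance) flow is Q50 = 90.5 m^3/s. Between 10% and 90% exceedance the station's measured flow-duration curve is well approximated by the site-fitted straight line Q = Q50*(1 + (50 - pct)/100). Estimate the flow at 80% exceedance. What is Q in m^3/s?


Q = 90.5 * (1 + (50 - 80)/100) = 63.3500 m^3/s


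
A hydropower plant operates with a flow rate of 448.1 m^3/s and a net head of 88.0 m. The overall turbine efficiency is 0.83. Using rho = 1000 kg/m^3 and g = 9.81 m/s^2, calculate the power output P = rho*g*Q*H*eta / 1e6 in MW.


P = 1000 * 9.81 * 448.1 * 88.0 * 0.83 / 1e6 = 321.0737 MW


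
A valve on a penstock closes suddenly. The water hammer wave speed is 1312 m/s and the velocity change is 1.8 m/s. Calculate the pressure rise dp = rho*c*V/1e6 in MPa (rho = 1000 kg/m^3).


dp = 1000 * 1312 * 1.8 / 1e6 = 2.3616 MPa


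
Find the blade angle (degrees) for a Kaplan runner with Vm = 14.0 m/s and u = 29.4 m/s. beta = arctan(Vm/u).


beta = arctan(14.0 / 29.4) = 25.4633 degrees


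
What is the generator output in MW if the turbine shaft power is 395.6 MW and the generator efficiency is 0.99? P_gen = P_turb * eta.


P_gen = 395.6 * 0.99 = 391.6440 MW


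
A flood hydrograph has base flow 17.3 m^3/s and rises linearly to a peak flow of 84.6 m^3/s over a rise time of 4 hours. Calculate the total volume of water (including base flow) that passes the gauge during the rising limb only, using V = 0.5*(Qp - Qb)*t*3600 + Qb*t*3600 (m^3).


V = 0.5*(84.6 - 17.3)*4*3600 + 17.3*4*3600 = 733680.0000 m^3


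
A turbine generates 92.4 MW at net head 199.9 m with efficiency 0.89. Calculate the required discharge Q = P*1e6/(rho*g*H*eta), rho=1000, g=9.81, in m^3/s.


Q = 92.4 * 1e6 / (1000 * 9.81 * 199.9 * 0.89) = 52.9420 m^3/s


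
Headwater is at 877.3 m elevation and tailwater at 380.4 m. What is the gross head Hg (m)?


Hg = 877.3 - 380.4 = 496.9000 m


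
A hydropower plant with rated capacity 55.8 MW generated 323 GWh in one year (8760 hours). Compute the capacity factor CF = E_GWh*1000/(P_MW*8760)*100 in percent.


CF = 323 * 1000 / (55.8 * 8760) * 100 = 66.0791 %


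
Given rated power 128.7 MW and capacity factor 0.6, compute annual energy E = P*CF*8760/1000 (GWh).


E = 128.7 * 0.6 * 8760 / 1000 = 676.4472 GWh


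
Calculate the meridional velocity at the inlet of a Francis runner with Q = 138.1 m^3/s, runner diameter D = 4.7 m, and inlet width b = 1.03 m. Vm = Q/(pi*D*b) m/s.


Vm = 138.1 / (pi * 4.7 * 1.03) = 9.0805 m/s


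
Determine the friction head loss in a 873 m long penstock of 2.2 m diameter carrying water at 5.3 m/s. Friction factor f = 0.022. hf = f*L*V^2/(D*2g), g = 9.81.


hf = 0.022 * 873 * 5.3^2 / (2.2 * 2 * 9.81) = 12.4988 m


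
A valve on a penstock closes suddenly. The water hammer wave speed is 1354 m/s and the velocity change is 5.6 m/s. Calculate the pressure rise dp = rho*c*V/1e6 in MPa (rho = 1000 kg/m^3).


dp = 1000 * 1354 * 5.6 / 1e6 = 7.5824 MPa


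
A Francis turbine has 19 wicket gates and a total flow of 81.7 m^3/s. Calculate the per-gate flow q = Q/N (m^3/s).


q = 81.7 / 19 = 4.3000 m^3/s


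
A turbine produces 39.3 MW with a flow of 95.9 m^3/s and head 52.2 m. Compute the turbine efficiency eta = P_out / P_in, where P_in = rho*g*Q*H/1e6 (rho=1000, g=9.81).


P_in = 1000 * 9.81 * 95.9 * 52.2 / 1e6 = 49.1087 MW
eta = 39.3 / 49.1087 = 0.8003


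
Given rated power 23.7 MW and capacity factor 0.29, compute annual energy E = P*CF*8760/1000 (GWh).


E = 23.7 * 0.29 * 8760 / 1000 = 60.2075 GWh


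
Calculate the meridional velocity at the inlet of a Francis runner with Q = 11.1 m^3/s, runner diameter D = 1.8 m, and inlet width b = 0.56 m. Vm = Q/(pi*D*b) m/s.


Vm = 11.1 / (pi * 1.8 * 0.56) = 3.5052 m/s


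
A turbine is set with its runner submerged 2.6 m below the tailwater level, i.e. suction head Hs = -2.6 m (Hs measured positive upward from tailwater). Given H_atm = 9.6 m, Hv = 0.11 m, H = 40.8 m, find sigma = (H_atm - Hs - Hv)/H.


sigma = (9.6 - (-2.6) - 0.11) / 40.8 = 0.2963


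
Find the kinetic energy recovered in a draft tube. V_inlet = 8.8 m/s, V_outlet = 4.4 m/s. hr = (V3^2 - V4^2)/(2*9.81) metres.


hr = (8.8^2 - 4.4^2) / (2*9.81) = 2.9602 m


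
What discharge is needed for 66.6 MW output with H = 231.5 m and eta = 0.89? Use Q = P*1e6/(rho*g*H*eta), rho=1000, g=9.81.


Q = 66.6 * 1e6 / (1000 * 9.81 * 231.5 * 0.89) = 32.9507 m^3/s


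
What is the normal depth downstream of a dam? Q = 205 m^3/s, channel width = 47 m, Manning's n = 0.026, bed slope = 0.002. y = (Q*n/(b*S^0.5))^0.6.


y = (205 * 0.026 / (47 * 0.002^0.5))^0.6 = 1.7477 m


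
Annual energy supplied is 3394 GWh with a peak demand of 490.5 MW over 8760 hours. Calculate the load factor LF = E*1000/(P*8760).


LF = 3394 * 1000 / (490.5 * 8760) = 0.7899


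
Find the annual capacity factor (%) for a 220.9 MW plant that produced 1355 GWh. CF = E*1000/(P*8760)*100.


CF = 1355 * 1000 / (220.9 * 8760) * 100 = 70.0228 %


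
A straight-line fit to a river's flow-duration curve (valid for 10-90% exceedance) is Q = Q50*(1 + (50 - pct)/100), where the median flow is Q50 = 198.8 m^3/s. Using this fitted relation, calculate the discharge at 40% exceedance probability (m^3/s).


Q = 198.8 * (1 + (50 - 40)/100) = 218.6800 m^3/s


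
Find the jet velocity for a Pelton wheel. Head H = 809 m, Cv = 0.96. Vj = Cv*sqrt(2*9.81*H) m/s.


Vj = 0.96 * sqrt(2*9.81*809) = 120.9470 m/s


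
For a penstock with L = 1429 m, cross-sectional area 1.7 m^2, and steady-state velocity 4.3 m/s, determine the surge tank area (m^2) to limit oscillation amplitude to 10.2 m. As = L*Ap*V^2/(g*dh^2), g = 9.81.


As = 1429 * 1.7 * 4.3^2 / (9.81 * 10.2^2) = 44.0097 m^2


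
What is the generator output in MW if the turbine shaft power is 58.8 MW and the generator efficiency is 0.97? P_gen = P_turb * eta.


P_gen = 58.8 * 0.97 = 57.0360 MW


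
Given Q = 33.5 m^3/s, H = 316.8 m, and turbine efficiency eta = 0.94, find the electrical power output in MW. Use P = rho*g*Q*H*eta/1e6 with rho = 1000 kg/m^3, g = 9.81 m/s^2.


P = 1000 * 9.81 * 33.5 * 316.8 * 0.94 / 1e6 = 97.8649 MW


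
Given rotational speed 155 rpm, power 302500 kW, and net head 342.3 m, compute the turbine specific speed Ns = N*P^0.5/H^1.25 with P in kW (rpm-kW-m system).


Ns = 155 * 302500^0.5 / 342.3^1.25 = 57.9010


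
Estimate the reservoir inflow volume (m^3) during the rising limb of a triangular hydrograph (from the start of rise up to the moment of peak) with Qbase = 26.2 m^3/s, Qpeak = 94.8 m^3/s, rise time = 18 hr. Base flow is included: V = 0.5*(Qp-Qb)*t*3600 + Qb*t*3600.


V = 0.5*(94.8 - 26.2)*18*3600 + 26.2*18*3600 = 3.9204e+06 m^3


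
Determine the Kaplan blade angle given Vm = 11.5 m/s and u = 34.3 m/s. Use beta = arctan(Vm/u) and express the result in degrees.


beta = arctan(11.5 / 34.3) = 18.5351 degrees


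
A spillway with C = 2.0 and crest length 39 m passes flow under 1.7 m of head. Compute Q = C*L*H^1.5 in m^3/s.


Q = 2.0 * 39 * 1.7^1.5 = 172.8892 m^3/s


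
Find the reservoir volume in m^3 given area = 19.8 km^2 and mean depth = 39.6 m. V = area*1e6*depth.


V = 19.8 * 1e6 * 39.6 = 7.8408e+08 m^3


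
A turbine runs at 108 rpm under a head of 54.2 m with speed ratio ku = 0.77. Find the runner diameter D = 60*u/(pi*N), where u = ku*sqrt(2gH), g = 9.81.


u = 0.77 * sqrt(2*9.81*54.2) = 25.1096 m/s
D = 60 * 25.1096 / (pi * 108) = 4.4404 m


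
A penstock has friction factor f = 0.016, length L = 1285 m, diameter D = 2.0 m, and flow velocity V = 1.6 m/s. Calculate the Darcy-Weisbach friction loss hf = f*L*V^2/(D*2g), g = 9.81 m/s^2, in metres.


hf = 0.016 * 1285 * 1.6^2 / (2.0 * 2 * 9.81) = 1.3413 m


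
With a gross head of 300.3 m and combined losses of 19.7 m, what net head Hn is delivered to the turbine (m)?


Hn = 300.3 - 19.7 = 280.6000 m


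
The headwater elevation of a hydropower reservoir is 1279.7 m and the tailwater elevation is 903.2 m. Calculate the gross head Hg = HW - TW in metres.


Hg = 1279.7 - 903.2 = 376.5000 m


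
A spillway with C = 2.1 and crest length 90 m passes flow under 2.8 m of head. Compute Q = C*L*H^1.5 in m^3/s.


Q = 2.1 * 90 * 2.8^1.5 = 885.5210 m^3/s


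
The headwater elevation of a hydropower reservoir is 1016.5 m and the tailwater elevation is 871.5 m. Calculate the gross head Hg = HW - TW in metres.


Hg = 1016.5 - 871.5 = 145.0000 m


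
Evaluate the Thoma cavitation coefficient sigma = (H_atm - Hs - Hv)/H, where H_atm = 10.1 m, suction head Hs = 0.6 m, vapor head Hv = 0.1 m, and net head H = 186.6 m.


sigma = (10.1 - 0.6 - 0.1) / 186.6 = 0.0504


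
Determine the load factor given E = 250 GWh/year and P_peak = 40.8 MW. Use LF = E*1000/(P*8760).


LF = 250 * 1000 / (40.8 * 8760) = 0.6995


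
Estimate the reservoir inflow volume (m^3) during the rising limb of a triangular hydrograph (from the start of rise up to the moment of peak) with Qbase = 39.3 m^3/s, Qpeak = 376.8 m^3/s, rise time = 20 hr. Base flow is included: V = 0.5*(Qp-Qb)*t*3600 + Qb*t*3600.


V = 0.5*(376.8 - 39.3)*20*3600 + 39.3*20*3600 = 1.4980e+07 m^3


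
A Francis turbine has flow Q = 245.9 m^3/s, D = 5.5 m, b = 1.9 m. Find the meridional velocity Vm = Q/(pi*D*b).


Vm = 245.9 / (pi * 5.5 * 1.9) = 7.4902 m/s


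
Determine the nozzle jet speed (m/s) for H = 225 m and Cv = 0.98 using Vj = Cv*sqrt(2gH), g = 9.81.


Vj = 0.98 * sqrt(2*9.81*225) = 65.1129 m/s


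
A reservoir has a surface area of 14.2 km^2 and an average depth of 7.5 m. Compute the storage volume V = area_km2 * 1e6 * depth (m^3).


V = 14.2 * 1e6 * 7.5 = 1.0650e+08 m^3


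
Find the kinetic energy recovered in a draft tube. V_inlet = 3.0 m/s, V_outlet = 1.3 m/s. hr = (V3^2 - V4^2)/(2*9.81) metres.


hr = (3.0^2 - 1.3^2) / (2*9.81) = 0.3726 m


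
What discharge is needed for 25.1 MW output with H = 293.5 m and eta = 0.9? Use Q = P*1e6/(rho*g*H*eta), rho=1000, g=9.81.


Q = 25.1 * 1e6 / (1000 * 9.81 * 293.5 * 0.9) = 9.6862 m^3/s


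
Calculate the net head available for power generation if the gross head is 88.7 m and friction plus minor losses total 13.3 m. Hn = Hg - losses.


Hn = 88.7 - 13.3 = 75.4000 m


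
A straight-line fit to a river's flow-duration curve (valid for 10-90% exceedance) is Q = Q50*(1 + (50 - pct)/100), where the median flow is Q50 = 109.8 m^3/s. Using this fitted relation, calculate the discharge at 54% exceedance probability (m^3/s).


Q = 109.8 * (1 + (50 - 54)/100) = 105.4080 m^3/s


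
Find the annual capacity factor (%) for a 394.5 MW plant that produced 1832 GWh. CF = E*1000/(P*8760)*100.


CF = 1832 * 1000 / (394.5 * 8760) * 100 = 53.0120 %


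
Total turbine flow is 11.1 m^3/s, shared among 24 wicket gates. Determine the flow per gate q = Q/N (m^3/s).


q = 11.1 / 24 = 0.4625 m^3/s


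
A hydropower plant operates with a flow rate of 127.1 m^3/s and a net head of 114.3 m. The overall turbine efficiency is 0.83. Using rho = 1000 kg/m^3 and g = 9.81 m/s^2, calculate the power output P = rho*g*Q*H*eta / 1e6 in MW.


P = 1000 * 9.81 * 127.1 * 114.3 * 0.83 / 1e6 = 118.2875 MW


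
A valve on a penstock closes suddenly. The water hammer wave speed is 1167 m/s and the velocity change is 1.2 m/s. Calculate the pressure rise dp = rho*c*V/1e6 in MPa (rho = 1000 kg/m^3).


dp = 1000 * 1167 * 1.2 / 1e6 = 1.4004 MPa


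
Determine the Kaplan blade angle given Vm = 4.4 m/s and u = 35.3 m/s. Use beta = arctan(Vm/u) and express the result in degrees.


beta = arctan(4.4 / 35.3) = 7.1050 degrees


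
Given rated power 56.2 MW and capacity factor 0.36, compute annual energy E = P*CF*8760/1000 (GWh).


E = 56.2 * 0.36 * 8760 / 1000 = 177.2323 GWh


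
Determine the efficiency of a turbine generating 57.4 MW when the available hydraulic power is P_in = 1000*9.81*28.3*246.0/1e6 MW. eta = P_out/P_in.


P_in = 1000 * 9.81 * 28.3 * 246.0 / 1e6 = 68.2953 MW
eta = 57.4 / 68.2953 = 0.8405


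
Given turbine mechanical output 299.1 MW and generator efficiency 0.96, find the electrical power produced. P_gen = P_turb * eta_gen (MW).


P_gen = 299.1 * 0.96 = 287.1360 MW


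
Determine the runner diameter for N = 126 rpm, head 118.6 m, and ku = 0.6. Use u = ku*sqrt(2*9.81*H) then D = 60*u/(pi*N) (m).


u = 0.6 * sqrt(2*9.81*118.6) = 28.9430 m/s
D = 60 * 28.9430 / (pi * 126) = 4.3871 m


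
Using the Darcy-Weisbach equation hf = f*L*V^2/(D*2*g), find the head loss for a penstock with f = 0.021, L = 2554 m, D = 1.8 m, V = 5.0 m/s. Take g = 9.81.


hf = 0.021 * 2554 * 5.0^2 / (1.8 * 2 * 9.81) = 37.9672 m


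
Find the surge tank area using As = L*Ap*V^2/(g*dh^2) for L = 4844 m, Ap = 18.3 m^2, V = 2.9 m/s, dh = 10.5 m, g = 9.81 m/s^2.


As = 4844 * 18.3 * 2.9^2 / (9.81 * 10.5^2) = 689.2926 m^2


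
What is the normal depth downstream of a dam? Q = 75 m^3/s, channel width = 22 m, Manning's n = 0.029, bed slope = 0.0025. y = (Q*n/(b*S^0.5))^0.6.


y = (75 * 0.029 / (22 * 0.0025^0.5))^0.6 = 1.5054 m


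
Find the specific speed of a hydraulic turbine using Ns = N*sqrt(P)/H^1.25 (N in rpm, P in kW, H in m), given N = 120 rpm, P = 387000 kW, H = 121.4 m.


Ns = 120 * 387000^0.5 / 121.4^1.25 = 185.2522


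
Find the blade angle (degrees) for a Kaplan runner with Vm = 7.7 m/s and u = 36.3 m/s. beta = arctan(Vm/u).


beta = arctan(7.7 / 36.3) = 11.9761 degrees


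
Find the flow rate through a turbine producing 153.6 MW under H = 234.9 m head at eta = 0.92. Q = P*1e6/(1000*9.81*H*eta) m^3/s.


Q = 153.6 * 1e6 / (1000 * 9.81 * 234.9 * 0.92) = 72.4522 m^3/s
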